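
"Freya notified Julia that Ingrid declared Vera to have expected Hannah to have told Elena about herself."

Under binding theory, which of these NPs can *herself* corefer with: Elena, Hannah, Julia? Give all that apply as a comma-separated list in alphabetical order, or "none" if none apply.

Elena, Hannah

*herself* is a reflexive; Principle A requires it to be bound within its binding domain — the clause headed by 'told'.
— Elena: object of the clause headed by 'told'; c-commands the reflexive within its binding domain — allowed (Principle A).
— Hannah: subject of the clause headed by 'told'; c-commands the reflexive within its binding domain — allowed (Principle A).
— Julia: object of the matrix clause; c-commands the reflexive but lies outside its binding domain — cannot bind it (Principle A).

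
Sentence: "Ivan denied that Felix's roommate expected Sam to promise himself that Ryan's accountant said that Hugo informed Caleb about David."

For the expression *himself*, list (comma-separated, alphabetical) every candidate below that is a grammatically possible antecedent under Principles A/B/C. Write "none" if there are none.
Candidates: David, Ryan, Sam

Sam

*himself* is a reflexive; Principle A requires it to be bound within its binding domain — the clause headed by 'promise'.
— David: second object of the clause headed by 'informed'; does not c-command the reflexive — cannot bind it (Principle A).
— Ryan: possessor inside the subject DP of the clause headed by 'said'; does not c-command the reflexive — cannot bind it (Principle A).
— Sam: subject of the clause headed by 'promise'; c-commands the reflexive within its binding domain — allowed (Principle A).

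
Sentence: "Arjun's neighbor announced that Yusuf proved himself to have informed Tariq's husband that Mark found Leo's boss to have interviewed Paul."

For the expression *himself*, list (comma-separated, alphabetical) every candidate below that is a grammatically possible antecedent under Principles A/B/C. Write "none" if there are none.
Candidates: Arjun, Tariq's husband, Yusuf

Yusuf

*himself* is a reflexive; Principle A requires it to be bound within its binding domain — the clause headed by 'proved'.
— Arjun: possessor inside the subject DP of the matrix clause; does not c-command the reflexive — cannot bind it (Principle A).
— Tariq's husband: object of the clause headed by 'informed'; does not c-command the reflexive — cannot bind it (Principle A).
— Yusuf: subject of the clause headed by 'proved'; c-commands the reflexive within its binding domain — allowed (Principle A).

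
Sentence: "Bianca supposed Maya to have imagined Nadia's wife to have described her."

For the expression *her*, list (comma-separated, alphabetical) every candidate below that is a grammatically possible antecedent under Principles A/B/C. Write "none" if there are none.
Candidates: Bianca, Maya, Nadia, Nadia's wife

*her* is a pronoun; Principle B requires it to be free in its binding domain — the clause headed by 'described'.
— Bianca: subject of the matrix clause; c-commands the pronoun but lies outside its binding domain — allowed.
— Maya: subject of the clause headed by 'imagined'; c-commands the pronoun but lies outside its binding domain — allowed.
— Nadia: possessor inside the subject DP of the clause headed by 'described'; does not c-command the pronoun — Principle B does not apply; allowed.
— Nadia's wife: subject of the clause headed by 'described'; c-commands the pronoun within its binding domain — blocked (Principle B).

Bianca, Maya, Nadia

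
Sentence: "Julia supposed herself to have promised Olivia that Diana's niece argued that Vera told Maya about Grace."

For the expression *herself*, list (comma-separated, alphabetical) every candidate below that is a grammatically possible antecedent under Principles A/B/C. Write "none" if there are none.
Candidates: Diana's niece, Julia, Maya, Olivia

*herself* is a reflexive; Principle A requires it to be bound within its binding domain — the matrix clause.
— Diana's niece: subject of the clause headed by 'argued'; does not c-command the reflexive — cannot bind it (Principle A).
— Julia: subject of the matrix clause; c-commands the reflexive within its binding domain — allowed (Principle A).
— Maya: object of the clause headed by 'told'; does not c-command the reflexive — cannot bind it (Principle A).
— Olivia: object of the clause headed by 'promised'; does not c-command the reflexive — cannot bind it (Principle A).

Julia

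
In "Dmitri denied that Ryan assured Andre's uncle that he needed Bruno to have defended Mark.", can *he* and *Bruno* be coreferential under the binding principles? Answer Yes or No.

*Bruno* is an R-expression; Principle C requires it to be free (not bound by any c-commanding expression).
— he: subject of the clause headed by 'needed'; the pronoun c-commands the R-expression — coreference blocked (Principle C).

No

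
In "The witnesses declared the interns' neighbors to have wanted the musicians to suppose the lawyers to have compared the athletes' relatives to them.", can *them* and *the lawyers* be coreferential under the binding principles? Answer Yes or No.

*the lawyers* is an R-expression; Principle C requires it to be free (not bound by any c-commanding expression).
— them: second object of the clause headed by 'compared'; the R-expression locally c-commands the pronoun — coreference blocked (Principle B on the pronoun).

No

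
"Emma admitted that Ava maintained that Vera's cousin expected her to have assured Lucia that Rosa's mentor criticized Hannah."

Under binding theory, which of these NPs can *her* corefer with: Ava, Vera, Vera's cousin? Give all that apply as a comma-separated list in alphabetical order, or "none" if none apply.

*her* is a pronoun; Principle B requires it to be free in its binding domain — the clause headed by 'expected'.
— Ava: subject of the clause headed by 'maintained'; c-commands the pronoun but lies outside its binding domain — allowed.
— Vera: possessor inside the subject DP of the clause headed by 'expected'; does not c-command the pronoun — Principle B does not apply; allowed.
— Vera's cousin: subject of the clause headed by 'expected'; c-commands the pronoun within its binding domain — blocked (Principle B).

Ava, Vera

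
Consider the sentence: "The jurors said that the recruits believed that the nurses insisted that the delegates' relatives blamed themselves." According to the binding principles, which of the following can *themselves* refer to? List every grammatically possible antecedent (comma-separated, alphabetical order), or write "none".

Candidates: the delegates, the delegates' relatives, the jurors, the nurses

the delegates' relatives

*themselves* is a reflexive; Principle A requires it to be bound within its binding domain — the clause headed by 'blamed'.
— the delegates: possessor inside the subject DP of the clause headed by 'blamed'; does not c-command the reflexive — cannot bind it (Principle A).
— the delegates' relatives: subject of the clause headed by 'blamed'; c-commands the reflexive within its binding domain — allowed (Principle A).
— the jurors: subject of the matrix clause; c-commands the reflexive but lies outside its binding domain — cannot bind it (Principle A).
— the nurses: subject of the clause headed by 'insisted'; c-commands the reflexive but lies outside its binding domain — cannot bind it (Principle A).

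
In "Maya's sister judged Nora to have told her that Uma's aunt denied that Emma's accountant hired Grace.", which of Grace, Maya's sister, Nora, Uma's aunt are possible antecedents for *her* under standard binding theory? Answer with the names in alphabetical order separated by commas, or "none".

Maya's sister

*her* is a pronoun; Principle B requires it to be free in its binding domain — the clause headed by 'told'.
— Grace: object of the clause headed by 'hired'; is c-commanded by the pronoun; coreference would bind this R-expression — blocked (Principle C).
— Maya's sister: subject of the matrix clause; c-commands the pronoun but lies outside its binding domain — allowed.
— Nora: subject of the clause headed by 'told'; c-commands the pronoun within its binding domain — blocked (Principle B).
— Uma's aunt: subject of the clause headed by 'denied'; is c-commanded by the pronoun; coreference would bind this R-expression — blocked (Principle C).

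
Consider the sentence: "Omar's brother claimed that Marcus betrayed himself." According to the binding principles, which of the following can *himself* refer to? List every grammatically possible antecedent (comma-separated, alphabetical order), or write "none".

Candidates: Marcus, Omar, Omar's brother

Marcus

*himself* is a reflexive; Principle A requires it to be bound within its binding domain — the clause headed by 'betrayed'.
— Marcus: subject of the clause headed by 'betrayed'; c-commands the reflexive within its binding domain — allowed (Principle A).
— Omar: possessor inside the subject DP of the matrix clause; does not c-command the reflexive — cannot bind it (Principle A).
— Omar's brother: subject of the matrix clause; c-commands the reflexive but lies outside its binding domain — cannot bind it (Principle A).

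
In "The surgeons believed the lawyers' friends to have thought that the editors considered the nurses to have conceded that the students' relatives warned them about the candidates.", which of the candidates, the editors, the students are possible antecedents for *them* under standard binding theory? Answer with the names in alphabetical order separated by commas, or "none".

*them* is a pronoun; Principle B requires it to be free in its binding domain — the clause headed by 'warned'.
— the candidates: second object of the clause headed by 'warned'; is c-commanded by the pronoun; coreference would bind this R-expression — blocked (Principle C).
— the editors: subject of the clause headed by 'considered'; c-commands the pronoun but lies outside its binding domain — allowed.
— the students: possessor inside the subject DP of the clause headed by 'warned'; does not c-command the pronoun — Principle B does not apply; allowed.

the editors, the students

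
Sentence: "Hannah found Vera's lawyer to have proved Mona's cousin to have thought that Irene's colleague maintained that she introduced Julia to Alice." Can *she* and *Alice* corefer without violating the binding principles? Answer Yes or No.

No

*Alice* is an R-expression; Principle C requires it to be free (not bound by any c-commanding expression).
— she: subject of the clause headed by 'introduced'; the pronoun c-commands the R-expression — coreference blocked (Principle C).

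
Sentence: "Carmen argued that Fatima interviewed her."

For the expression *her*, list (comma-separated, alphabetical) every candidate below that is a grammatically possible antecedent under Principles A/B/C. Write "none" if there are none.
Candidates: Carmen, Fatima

*her* is a pronoun; Principle B requires it to be free in its binding domain — the clause headed by 'interviewed'.
— Carmen: subject of the matrix clause; c-commands the pronoun but lies outside its binding domain — allowed.
— Fatima: subject of the clause headed by 'interviewed'; c-commands the pronoun within its binding domain — blocked (Principle B).

Carmen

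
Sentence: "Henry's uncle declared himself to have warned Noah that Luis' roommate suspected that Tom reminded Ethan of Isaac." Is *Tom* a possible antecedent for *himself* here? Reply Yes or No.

No

*himself* is a reflexive; Principle A requires it to be bound within its binding domain — the matrix clause.
— Tom: subject of the clause headed by 'reminded'; does not c-command the reflexive — cannot bind it (Principle A).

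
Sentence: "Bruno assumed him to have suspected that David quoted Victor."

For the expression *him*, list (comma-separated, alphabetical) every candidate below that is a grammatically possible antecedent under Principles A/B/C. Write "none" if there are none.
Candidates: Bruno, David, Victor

*him* is a pronoun; Principle B requires it to be free in its binding domain — the matrix clause.
— Bruno: subject of the matrix clause; c-commands the pronoun within its binding domain — blocked (Principle B).
— David: subject of the clause headed by 'quoted'; is c-commanded by the pronoun; coreference would bind this R-expression — blocked (Principle C).
— Victor: object of the clause headed by 'quoted'; is c-commanded by the pronoun; coreference would bind this R-expression — blocked (Principle C).

none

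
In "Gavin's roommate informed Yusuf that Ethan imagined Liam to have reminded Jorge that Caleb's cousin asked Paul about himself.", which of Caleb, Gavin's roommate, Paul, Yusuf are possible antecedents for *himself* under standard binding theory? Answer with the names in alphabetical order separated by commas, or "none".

*himself* is a reflexive; Principle A requires it to be bound within its binding domain — the clause headed by 'asked'.
— Caleb: possessor inside the subject DP of the clause headed by 'asked'; does not c-command the reflexive — cannot bind it (Principle A).
— Gavin's roommate: subject of the matrix clause; c-commands the reflexive but lies outside its binding domain — cannot bind it (Principle A).
— Paul: object of the clause headed by 'asked'; c-commands the reflexive within its binding domain — allowed (Principle A).
— Yusuf: object of the matrix clause; c-commands the reflexive but lies outside its binding domain — cannot bind it (Principle A).

Paul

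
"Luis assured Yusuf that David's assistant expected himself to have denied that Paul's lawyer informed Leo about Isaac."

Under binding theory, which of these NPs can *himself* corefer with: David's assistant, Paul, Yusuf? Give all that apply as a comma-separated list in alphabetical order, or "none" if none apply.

David's assistant

*himself* is a reflexive; Principle A requires it to be bound within its binding domain — the clause headed by 'expected'.
— David's assistant: subject of the clause headed by 'expected'; c-commands the reflexive within its binding domain — allowed (Principle A).
— Paul: possessor inside the subject DP of the clause headed by 'informed'; does not c-command the reflexive — cannot bind it (Principle A).
— Yusuf: object of the matrix clause; c-commands the reflexive but lies outside its binding domain — cannot bind it (Principle A).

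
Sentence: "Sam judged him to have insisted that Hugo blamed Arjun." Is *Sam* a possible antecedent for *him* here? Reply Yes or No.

*him* is a pronoun; Principle B requires it to be free in its binding domain — the matrix clause.
— Sam: subject of the matrix clause; c-commands the pronoun within its binding domain — blocked (Principle B).

No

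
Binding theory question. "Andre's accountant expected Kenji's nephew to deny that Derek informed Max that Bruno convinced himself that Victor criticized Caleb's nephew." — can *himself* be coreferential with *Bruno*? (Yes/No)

*himself* is a reflexive; Principle A requires it to be bound within its binding domain — the clause headed by 'convinced'.
— Bruno: subject of the clause headed by 'convinced'; c-commands the reflexive within its binding domain — allowed (Principle A).

Yes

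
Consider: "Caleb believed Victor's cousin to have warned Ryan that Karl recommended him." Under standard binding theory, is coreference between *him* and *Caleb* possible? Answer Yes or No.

Yes

*Caleb* is an R-expression; Principle C requires it to be free (not bound by any c-commanding expression).
— him: object of the clause headed by 'recommended'; the pronoun does not c-command the R-expression — coreference allowed.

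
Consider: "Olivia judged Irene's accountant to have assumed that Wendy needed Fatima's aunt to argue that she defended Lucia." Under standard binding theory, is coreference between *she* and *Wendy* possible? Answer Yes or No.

*Wendy* is an R-expression; Principle C requires it to be free (not bound by any c-commanding expression).
— she: subject of the clause headed by 'defended'; the pronoun does not c-command the R-expression — coreference allowed.

Yes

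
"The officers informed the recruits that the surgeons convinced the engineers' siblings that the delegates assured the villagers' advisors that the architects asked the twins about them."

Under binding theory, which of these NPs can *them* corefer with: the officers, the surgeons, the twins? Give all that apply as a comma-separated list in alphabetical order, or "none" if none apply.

the officers, the surgeons

*them* is a pronoun; Principle B requires it to be free in its binding domain — the clause headed by 'asked'.
— the officers: subject of the matrix clause; c-commands the pronoun but lies outside its binding domain — allowed.
— the surgeons: subject of the clause headed by 'convinced'; c-commands the pronoun but lies outside its binding domain — allowed.
— the twins: object of the clause headed by 'asked'; c-commands the pronoun within its binding domain — blocked (Principle B).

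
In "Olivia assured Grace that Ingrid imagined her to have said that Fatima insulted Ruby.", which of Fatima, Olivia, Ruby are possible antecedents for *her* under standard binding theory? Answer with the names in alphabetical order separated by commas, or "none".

*her* is a pronoun; Principle B requires it to be free in its binding domain — the clause headed by 'imagined'.
— Fatima: subject of the clause headed by 'insulted'; is c-commanded by the pronoun; coreference would bind this R-expression — blocked (Principle C).
— Olivia: subject of the matrix clause; c-commands the pronoun but lies outside its binding domain — allowed.
— Ruby: object of the clause headed by 'insulted'; is c-commanded by the pronoun; coreference would bind this R-expression — blocked (Principle C).

Olivia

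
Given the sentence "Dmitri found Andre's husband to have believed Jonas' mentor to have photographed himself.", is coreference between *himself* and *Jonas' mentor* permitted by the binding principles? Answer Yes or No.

*himself* is a reflexive; Principle A requires it to be bound within its binding domain — the clause headed by 'photographed'.
— Jonas' mentor: subject of the clause headed by 'photographed'; c-commands the reflexive within its binding domain — allowed (Principle A).

Yes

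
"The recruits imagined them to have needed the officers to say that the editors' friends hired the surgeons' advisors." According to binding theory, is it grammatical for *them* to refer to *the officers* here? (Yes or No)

No

*the officers* is an R-expression; Principle C requires it to be free (not bound by any c-commanding expression).
— them: subject of the clause headed by 'needed'; the pronoun c-commands the R-expression — coreference blocked (Principle C).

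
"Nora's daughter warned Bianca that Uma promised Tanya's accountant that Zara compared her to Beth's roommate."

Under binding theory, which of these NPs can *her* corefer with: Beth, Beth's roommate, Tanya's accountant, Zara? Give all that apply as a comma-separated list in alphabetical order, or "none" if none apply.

Tanya's accountant

*her* is a pronoun; Principle B requires it to be free in its binding domain — the clause headed by 'compared'.
— Beth: possessor inside the second object DP of the clause headed by 'compared'; is c-commanded by the pronoun; coreference would bind this R-expression — blocked (Principle C).
— Beth's roommate: second object of the clause headed by 'compared'; is c-commanded by the pronoun; coreference would bind this R-expression — blocked (Principle C).
— Tanya's accountant: object of the clause headed by 'promised'; c-commands the pronoun but lies outside its binding domain — allowed.
— Zara: subject of the clause headed by 'compared'; c-commands the pronoun within its binding domain — blocked (Principle B).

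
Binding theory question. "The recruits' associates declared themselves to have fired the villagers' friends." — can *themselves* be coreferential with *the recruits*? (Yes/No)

No

*themselves* is a reflexive; Principle A requires it to be bound within its binding domain — the matrix clause.
— the recruits: possessor inside the subject DP of the matrix clause; does not c-command the reflexive — cannot bind it (Principle A).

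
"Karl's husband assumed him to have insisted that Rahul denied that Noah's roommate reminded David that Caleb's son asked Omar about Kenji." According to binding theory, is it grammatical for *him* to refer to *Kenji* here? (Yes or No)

*Kenji* is an R-expression; Principle C requires it to be free (not bound by any c-commanding expression).
— him: subject of the clause headed by 'insisted'; the pronoun c-commands the R-expression — coreference blocked (Principle C).

No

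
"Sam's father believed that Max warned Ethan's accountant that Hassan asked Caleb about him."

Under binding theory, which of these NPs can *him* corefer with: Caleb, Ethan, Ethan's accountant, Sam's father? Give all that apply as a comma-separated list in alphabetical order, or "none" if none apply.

Ethan, Ethan's accountant, Sam's father

*him* is a pronoun; Principle B requires it to be free in its binding domain — the clause headed by 'asked'.
— Caleb: object of the clause headed by 'asked'; c-commands the pronoun within its binding domain — blocked (Principle B).
— Ethan: possessor inside the object DP of the clause headed by 'warned'; does not c-command the pronoun — Principle B does not apply; allowed.
— Ethan's accountant: object of the clause headed by 'warned'; c-commands the pronoun but lies outside its binding domain — allowed.
— Sam's father: subject of the matrix clause; c-commands the pronoun but lies outside its binding domain — allowed.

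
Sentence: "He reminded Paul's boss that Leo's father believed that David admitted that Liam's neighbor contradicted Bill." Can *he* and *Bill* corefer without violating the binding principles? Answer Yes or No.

*Bill* is an R-expression; Principle C requires it to be free (not bound by any c-commanding expression).
— he: subject of the matrix clause; the pronoun c-commands the R-expression — coreference blocked (Principle C).

No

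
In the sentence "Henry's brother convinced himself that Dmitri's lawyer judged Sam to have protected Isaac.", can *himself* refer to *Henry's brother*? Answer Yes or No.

Yes

*himself* is a reflexive; Principle A requires it to be bound within its binding domain — the matrix clause.
— Henry's brother: subject of the matrix clause; c-commands the reflexive within its binding domain — allowed (Principle A).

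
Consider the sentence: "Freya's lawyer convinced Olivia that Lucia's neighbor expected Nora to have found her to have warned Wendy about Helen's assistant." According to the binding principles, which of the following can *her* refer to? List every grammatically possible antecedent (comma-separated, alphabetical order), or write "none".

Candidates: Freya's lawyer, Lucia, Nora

*her* is a pronoun; Principle B requires it to be free in its binding domain — the clause headed by 'found'.
— Freya's lawyer: subject of the matrix clause; c-commands the pronoun but lies outside its binding domain — allowed.
— Lucia: possessor inside the subject DP of the clause headed by 'expected'; does not c-command the pronoun — Principle B does not apply; allowed.
— Nora: subject of the clause headed by 'found'; c-commands the pronoun within its binding domain — blocked (Principle B).

Freya's lawyer, Lucia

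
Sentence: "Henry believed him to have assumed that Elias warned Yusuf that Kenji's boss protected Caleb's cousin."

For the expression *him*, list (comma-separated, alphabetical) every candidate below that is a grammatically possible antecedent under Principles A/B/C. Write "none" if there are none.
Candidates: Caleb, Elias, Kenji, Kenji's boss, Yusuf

none

*him* is a pronoun; Principle B requires it to be free in its binding domain — the matrix clause.
— Caleb: possessor inside the object DP of the clause headed by 'protected'; is c-commanded by the pronoun; coreference would bind this R-expression — blocked (Principle C).
— Elias: subject of the clause headed by 'warned'; is c-commanded by the pronoun; coreference would bind this R-expression — blocked (Principle C).
— Kenji: possessor inside the subject DP of the clause headed by 'protected'; is c-commanded by the pronoun; coreference would bind this R-expression — blocked (Principle C).
— Kenji's boss: subject of the clause headed by 'protected'; is c-commanded by the pronoun; coreference would bind this R-expression — blocked (Principle C).
— Yusuf: object of the clause headed by 'warned'; is c-commanded by the pronoun; coreference would bind this R-expression — blocked (Principle C).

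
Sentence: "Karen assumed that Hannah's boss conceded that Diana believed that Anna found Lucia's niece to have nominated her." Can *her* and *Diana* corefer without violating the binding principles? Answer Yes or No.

Yes

*Diana* is an R-expression; Principle C requires it to be free (not bound by any c-commanding expression).
— her: object of the clause headed by 'nominated'; the pronoun does not c-command the R-expression — coreference allowed.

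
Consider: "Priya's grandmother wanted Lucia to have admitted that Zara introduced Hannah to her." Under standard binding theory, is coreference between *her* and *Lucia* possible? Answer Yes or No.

Yes

*Lucia* is an R-expression; Principle C requires it to be free (not bound by any c-commanding expression).
— her: second object of the clause headed by 'introduced'; the pronoun does not c-command the R-expression — coreference allowed.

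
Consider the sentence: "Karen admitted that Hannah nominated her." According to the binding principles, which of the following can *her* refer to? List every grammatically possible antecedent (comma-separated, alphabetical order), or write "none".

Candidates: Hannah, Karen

*her* is a pronoun; Principle B requires it to be free in its binding domain — the clause headed by 'nominated'.
— Hannah: subject of the clause headed by 'nominated'; c-commands the pronoun within its binding domain — blocked (Principle B).
— Karen: subject of the matrix clause; c-commands the pronoun but lies outside its binding domain — allowed.

Karen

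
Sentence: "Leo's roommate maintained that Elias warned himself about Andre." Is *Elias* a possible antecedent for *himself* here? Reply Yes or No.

*himself* is a reflexive; Principle A requires it to be bound within its binding domain — the clause headed by 'warned'.
— Elias: subject of the clause headed by 'warned'; c-commands the reflexive within its binding domain — allowed (Principle A).

Yes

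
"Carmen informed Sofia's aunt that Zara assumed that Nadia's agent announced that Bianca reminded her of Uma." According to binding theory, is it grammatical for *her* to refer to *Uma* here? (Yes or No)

*Uma* is an R-expression; Principle C requires it to be free (not bound by any c-commanding expression).
— her: object of the clause headed by 'reminded'; the pronoun c-commands the R-expression — coreference blocked (Principle C).

No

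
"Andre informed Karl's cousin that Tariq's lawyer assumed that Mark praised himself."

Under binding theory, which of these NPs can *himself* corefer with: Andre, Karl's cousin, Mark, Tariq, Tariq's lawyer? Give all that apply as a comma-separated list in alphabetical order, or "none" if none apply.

*himself* is a reflexive; Principle A requires it to be bound within its binding domain — the clause headed by 'praised'.
— Andre: subject of the matrix clause; c-commands the reflexive but lies outside its binding domain — cannot bind it (Principle A).
— Karl's cousin: object of the matrix clause; c-commands the reflexive but lies outside its binding domain — cannot bind it (Principle A).
— Mark: subject of the clause headed by 'praised'; c-commands the reflexive within its binding domain — allowed (Principle A).
— Tariq: possessor inside the subject DP of the clause headed by 'assumed'; does not c-command the reflexive — cannot bind it (Principle A).
— Tariq's lawyer: subject of the clause headed by 'assumed'; c-commands the reflexive but lies outside its binding domain — cannot bind it (Principle A).

Mark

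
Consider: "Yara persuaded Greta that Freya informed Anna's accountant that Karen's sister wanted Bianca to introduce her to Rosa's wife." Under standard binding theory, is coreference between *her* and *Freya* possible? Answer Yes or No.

Yes

*Freya* is an R-expression; Principle C requires it to be free (not bound by any c-commanding expression).
— her: object of the clause headed by 'introduce'; the pronoun does not c-command the R-expression — coreference allowed.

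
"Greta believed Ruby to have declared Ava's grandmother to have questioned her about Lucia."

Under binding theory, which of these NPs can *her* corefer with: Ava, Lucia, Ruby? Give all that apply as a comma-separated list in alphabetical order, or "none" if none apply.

*her* is a pronoun; Principle B requires it to be free in its binding domain — the clause headed by 'questioned'.
— Ava: possessor inside the subject DP of the clause headed by 'questioned'; does not c-command the pronoun — Principle B does not apply; allowed.
— Lucia: second object of the clause headed by 'questioned'; is c-commanded by the pronoun; coreference would bind this R-expression — blocked (Principle C).
— Ruby: subject of the clause headed by 'declared'; c-commands the pronoun but lies outside its binding domain — allowed.

Ava, Ruby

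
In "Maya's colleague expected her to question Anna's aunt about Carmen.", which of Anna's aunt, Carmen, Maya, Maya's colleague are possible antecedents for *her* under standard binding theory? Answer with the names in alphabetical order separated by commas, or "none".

*her* is a pronoun; Principle B requires it to be free in its binding domain — the matrix clause.
— Anna's aunt: object of the clause headed by 'question'; is c-commanded by the pronoun; coreference would bind this R-expression — blocked (Principle C).
— Carmen: second object of the clause headed by 'question'; is c-commanded by the pronoun; coreference would bind this R-expression — blocked (Principle C).
— Maya: possessor inside the subject DP of the matrix clause; does not c-command the pronoun — Principle B does not apply; allowed.
— Maya's colleague: subject of the matrix clause; c-commands the pronoun within its binding domain — blocked (Principle B).

Maya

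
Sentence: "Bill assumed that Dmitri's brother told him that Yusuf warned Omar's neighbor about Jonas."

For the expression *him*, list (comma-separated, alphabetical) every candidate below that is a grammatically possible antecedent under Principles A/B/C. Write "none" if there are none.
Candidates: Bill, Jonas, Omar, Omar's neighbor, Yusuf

*him* is a pronoun; Principle B requires it to be free in its binding domain — the clause headed by 'told'.
— Bill: subject of the matrix clause; c-commands the pronoun but lies outside its binding domain — allowed.
— Jonas: second object of the clause headed by 'warned'; is c-commanded by the pronoun; coreference would bind this R-expression — blocked (Principle C).
— Omar: possessor inside the object DP of the clause headed by 'warned'; is c-commanded by the pronoun; coreference would bind this R-expression — blocked (Principle C).
— Omar's neighbor: object of the clause headed by 'warned'; is c-commanded by the pronoun; coreference would bind this R-expression — blocked (Principle C).
— Yusuf: subject of the clause headed by 'warned'; is c-commanded by the pronoun; coreference would bind this R-expression — blocked (Principle C).

Bill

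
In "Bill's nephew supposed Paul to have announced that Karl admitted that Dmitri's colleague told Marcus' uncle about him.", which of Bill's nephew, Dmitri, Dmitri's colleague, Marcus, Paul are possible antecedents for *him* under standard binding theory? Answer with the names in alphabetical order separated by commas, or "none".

Bill's nephew, Dmitri, Marcus, Paul

*him* is a pronoun; Principle B requires it to be free in its binding domain — the clause headed by 'told'.
— Bill's nephew: subject of the matrix clause; c-commands the pronoun but lies outside its binding domain — allowed.
— Dmitri: possessor inside the subject DP of the clause headed by 'told'; does not c-command the pronoun — Principle B does not apply; allowed.
— Dmitri's colleague: subject of the clause headed by 'told'; c-commands the pronoun within its binding domain — blocked (Principle B).
— Marcus: possessor inside the object DP of the clause headed by 'told'; does not c-command the pronoun — Principle B does not apply; allowed.
— Paul: subject of the clause headed by 'announced'; c-commands the pronoun but lies outside its binding domain — allowed.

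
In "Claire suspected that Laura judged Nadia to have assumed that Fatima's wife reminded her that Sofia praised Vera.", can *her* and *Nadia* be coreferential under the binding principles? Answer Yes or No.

Yes

*Nadia* is an R-expression; Principle C requires it to be free (not bound by any c-commanding expression).
— her: object of the clause headed by 'reminded'; the pronoun does not c-command the R-expression — coreference allowed.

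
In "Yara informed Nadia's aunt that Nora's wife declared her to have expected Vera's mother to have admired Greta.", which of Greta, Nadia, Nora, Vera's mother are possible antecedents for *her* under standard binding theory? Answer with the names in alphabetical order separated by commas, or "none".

Nadia, Nora

*her* is a pronoun; Principle B requires it to be free in its binding domain — the clause headed by 'declared'.
— Greta: object of the clause headed by 'admired'; is c-commanded by the pronoun; coreference would bind this R-expression — blocked (Principle C).
— Nadia: possessor inside the object DP of the matrix clause; does not c-command the pronoun — Principle B does not apply; allowed.
— Nora: possessor inside the subject DP of the clause headed by 'declared'; does not c-command the pronoun — Principle B does not apply; allowed.
— Vera's mother: subject of the clause headed by 'admired'; is c-commanded by the pronoun; coreference would bind this R-expression — blocked (Principle C).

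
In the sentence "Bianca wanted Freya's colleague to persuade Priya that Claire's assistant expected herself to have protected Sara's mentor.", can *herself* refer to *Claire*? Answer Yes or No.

*herself* is a reflexive; Principle A requires it to be bound within its binding domain — the clause headed by 'expected'.
— Claire: possessor inside the subject DP of the clause headed by 'expected'; does not c-command the reflexive — cannot bind it (Principle A).

No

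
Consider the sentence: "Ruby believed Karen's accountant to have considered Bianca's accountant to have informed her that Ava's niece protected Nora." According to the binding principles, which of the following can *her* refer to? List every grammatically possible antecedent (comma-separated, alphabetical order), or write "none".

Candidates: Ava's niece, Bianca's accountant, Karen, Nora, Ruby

Karen, Ruby

*her* is a pronoun; Principle B requires it to be free in its binding domain — the clause headed by 'informed'.
— Ava's niece: subject of the clause headed by 'protected'; is c-commanded by the pronoun; coreference would bind this R-expression — blocked (Principle C).
— Bianca's accountant: subject of the clause headed by 'informed'; c-commands the pronoun within its binding domain — blocked (Principle B).
— Karen: possessor inside the subject DP of the clause headed by 'considered'; does not c-command the pronoun — Principle B does not apply; allowed.
— Nora: object of the clause headed by 'protected'; is c-commanded by the pronoun; coreference would bind this R-expression — blocked (Principle C).
— Ruby: subject of the matrix clause; c-commands the pronoun but lies outside its binding domain — allowed.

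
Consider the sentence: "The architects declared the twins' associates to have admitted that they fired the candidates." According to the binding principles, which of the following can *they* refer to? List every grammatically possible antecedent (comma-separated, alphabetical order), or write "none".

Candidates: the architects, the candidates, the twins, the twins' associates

*they* is a pronoun; Principle B requires it to be free in its binding domain — the clause headed by 'fired'.
— the architects: subject of the matrix clause; c-commands the pronoun but lies outside its binding domain — allowed.
— the candidates: object of the clause headed by 'fired'; is c-commanded by the pronoun; coreference would bind this R-expression — blocked (Principle C).
— the twins: possessor inside the subject DP of the clause headed by 'admitted'; does not c-command the pronoun — Principle B does not apply; allowed.
— the twins' associates: subject of the clause headed by 'admitted'; c-commands the pronoun but lies outside its binding domain — allowed.

the architects, the twins, the twins' associates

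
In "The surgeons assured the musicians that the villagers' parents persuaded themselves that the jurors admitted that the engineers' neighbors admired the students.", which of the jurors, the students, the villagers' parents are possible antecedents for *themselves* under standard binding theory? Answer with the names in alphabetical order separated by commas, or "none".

*themselves* is a reflexive; Principle A requires it to be bound within its binding domain — the clause headed by 'persuaded'.
— the jurors: subject of the clause headed by 'admitted'; does not c-command the reflexive — cannot bind it (Principle A).
— the students: object of the clause headed by 'admired'; does not c-command the reflexive — cannot bind it (Principle A).
— the villagers' parents: subject of the clause headed by 'persuaded'; c-commands the reflexive within its binding domain — allowed (Principle A).

the villagers' parents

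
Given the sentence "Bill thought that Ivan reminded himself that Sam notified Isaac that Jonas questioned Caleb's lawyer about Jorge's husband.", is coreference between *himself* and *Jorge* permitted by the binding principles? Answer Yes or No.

*himself* is a reflexive; Principle A requires it to be bound within its binding domain — the clause headed by 'reminded'.
— Jorge: possessor inside the second object DP of the clause headed by 'questioned'; does not c-command the reflexive — cannot bind it (Principle A).

No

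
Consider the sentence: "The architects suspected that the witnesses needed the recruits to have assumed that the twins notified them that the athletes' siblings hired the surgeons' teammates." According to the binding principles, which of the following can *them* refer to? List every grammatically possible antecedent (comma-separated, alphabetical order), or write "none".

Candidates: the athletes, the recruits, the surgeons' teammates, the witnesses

the recruits, the witnesses

*them* is a pronoun; Principle B requires it to be free in its binding domain — the clause headed by 'notified'.
— the athletes: possessor inside the subject DP of the clause headed by 'hired'; is c-commanded by the pronoun; coreference would bind this R-expression — blocked (Principle C).
— the recruits: subject of the clause headed by 'assumed'; c-commands the pronoun but lies outside its binding domain — allowed.
— the surgeons' teammates: object of the clause headed by 'hired'; is c-commanded by the pronoun; coreference would bind this R-expression — blocked (Principle C).
— the witnesses: subject of the clause headed by 'needed'; c-commands the pronoun but lies outside its binding domain — allowed.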